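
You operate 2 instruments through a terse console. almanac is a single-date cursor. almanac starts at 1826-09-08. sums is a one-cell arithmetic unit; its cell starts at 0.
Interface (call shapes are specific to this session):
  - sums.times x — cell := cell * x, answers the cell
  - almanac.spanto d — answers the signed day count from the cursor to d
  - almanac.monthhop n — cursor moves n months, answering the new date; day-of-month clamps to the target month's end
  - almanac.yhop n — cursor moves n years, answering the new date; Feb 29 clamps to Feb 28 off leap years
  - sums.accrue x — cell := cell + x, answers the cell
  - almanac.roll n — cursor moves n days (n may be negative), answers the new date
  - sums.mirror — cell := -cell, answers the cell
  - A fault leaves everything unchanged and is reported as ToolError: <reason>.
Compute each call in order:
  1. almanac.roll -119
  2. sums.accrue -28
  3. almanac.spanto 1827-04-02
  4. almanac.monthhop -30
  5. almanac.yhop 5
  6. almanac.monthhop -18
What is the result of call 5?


Answer: 1828-11-12

Derivation:
;; almanac.roll(n: -119) => 1826-05-12
;; sums.accrue(x: -28) => -28
;; almanac.spanto(d: 1827-04-02) => 325
;; almanac.monthhop(n: -30) => 1823-11-12
;; almanac.yhop(n: 5) => 1828-11-12
;; almanac.monthhop(n: -18) => 1827-05-12


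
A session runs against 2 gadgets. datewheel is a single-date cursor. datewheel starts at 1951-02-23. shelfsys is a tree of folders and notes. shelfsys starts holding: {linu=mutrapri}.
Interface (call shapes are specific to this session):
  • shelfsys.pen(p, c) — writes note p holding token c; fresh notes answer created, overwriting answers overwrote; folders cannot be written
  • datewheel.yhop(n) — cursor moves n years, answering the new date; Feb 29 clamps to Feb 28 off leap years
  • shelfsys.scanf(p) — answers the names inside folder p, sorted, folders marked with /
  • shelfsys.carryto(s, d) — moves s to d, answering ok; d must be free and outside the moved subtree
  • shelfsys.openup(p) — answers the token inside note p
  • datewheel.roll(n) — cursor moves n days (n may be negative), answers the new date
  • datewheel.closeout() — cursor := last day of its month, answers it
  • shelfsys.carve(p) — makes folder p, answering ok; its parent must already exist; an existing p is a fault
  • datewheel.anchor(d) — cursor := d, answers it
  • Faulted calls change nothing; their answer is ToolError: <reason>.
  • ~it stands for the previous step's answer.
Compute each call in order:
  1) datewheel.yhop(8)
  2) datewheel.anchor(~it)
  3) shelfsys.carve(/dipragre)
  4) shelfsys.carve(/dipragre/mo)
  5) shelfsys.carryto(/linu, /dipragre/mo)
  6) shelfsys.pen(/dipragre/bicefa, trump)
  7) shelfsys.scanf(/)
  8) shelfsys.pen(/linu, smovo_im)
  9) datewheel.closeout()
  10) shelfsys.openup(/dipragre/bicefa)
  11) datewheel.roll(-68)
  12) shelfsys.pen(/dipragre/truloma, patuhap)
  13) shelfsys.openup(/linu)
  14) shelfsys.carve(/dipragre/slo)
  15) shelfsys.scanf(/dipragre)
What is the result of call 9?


Answer: 1959-02-28

Derivation:
[in] yhop n: 8
= 1959-02-23
[in] anchor d: ~it
= 1959-02-23
[in] carve p: /dipragre
= ok
[in] carve p: /dipragre/mo
= ok
[in] carryto s: /linu d: /dipragre/mo
= ToolError: exists
[in] pen p: /dipragre/bicefa c: trump
= created
[in] scanf p: /
= [dipragre/, linu]
[in] pen p: /linu c: smovo_im
= overwrote
[in] closeout
= 1959-02-28
[in] openup p: /dipragre/bicefa
= trump
[in] roll n: -68
= 1958-12-22
[in] pen p: /dipragre/truloma c: patuhap
= created
[in] openup p: /linu
= smovo_im
[in] carve p: /dipragre/slo
= ok
[in] scanf p: /dipragre
= [bicefa, mo/, slo/, truloma]


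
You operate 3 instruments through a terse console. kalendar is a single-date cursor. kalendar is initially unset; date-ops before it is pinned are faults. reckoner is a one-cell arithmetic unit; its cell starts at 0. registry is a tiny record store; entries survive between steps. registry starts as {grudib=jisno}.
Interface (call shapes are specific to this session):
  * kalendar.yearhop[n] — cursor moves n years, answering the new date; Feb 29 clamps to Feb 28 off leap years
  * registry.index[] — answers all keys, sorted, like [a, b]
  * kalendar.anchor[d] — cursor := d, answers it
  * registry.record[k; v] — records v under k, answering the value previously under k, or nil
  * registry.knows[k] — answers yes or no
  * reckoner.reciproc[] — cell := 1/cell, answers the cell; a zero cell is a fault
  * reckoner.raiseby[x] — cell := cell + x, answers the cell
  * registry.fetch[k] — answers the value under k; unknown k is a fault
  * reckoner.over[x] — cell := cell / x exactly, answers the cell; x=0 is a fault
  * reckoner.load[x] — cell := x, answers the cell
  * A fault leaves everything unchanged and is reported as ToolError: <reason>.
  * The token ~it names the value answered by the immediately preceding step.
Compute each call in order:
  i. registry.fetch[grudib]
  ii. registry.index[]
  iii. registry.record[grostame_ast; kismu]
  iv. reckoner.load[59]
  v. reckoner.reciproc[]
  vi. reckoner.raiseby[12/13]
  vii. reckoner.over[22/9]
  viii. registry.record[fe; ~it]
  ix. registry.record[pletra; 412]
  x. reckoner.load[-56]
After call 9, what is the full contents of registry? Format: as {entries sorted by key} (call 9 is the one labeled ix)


% registry.fetch(k→grudib) : jisno
% registry.index() : [grudib]
% registry.record(k→grostame_ast, v→kismu) : nil
% reckoner.load(x→59) : 59
% reckoner.reciproc() : 1/59
% reckoner.raiseby(x→12/13) : 721/767
% reckoner.over(x→22/9) : 6489/16874
% registry.record(k→fe, v→~it) : nil
% registry.record(k→pletra, v→412) : nil
% reckoner.load(x→-56) : -56

Answer: {fe=6489/16874, grostame_ast=kismu, grudib=jisno, pletra=412}


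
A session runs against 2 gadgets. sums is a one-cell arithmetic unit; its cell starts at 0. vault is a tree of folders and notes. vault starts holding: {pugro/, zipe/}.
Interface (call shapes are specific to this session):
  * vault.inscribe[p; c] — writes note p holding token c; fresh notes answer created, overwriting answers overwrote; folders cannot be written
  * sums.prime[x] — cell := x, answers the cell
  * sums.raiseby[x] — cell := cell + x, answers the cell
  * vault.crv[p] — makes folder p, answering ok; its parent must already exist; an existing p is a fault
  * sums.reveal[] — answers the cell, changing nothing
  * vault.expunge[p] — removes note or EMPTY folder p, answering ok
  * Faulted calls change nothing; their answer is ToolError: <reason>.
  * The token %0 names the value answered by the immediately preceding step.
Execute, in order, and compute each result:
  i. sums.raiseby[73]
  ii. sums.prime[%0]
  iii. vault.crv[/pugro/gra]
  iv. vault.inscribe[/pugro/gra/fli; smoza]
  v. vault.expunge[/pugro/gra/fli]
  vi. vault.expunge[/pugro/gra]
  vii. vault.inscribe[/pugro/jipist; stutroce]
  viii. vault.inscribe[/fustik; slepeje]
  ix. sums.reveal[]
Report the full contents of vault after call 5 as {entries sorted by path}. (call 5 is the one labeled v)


-- 1. sums.raiseby(x=73) -> 73
-- 2. sums.prime(x=%0) -> 73
-- 3. vault.crv(p=/pugro/gra) -> ok
-- 4. vault.inscribe(p=/pugro/gra/fli, c=smoza) -> created
-- 5. vault.expunge(p=/pugro/gra/fli) -> ok
-- 6. vault.expunge(p=/pugro/gra) -> ok
-- 7. vault.inscribe(p=/pugro/jipist, c=stutroce) -> created
-- 8. vault.inscribe(p=/fustik, c=slepeje) -> created
-- 9. sums.reveal() -> 73

Answer: {pugro/, pugro/gra/, zipe/}


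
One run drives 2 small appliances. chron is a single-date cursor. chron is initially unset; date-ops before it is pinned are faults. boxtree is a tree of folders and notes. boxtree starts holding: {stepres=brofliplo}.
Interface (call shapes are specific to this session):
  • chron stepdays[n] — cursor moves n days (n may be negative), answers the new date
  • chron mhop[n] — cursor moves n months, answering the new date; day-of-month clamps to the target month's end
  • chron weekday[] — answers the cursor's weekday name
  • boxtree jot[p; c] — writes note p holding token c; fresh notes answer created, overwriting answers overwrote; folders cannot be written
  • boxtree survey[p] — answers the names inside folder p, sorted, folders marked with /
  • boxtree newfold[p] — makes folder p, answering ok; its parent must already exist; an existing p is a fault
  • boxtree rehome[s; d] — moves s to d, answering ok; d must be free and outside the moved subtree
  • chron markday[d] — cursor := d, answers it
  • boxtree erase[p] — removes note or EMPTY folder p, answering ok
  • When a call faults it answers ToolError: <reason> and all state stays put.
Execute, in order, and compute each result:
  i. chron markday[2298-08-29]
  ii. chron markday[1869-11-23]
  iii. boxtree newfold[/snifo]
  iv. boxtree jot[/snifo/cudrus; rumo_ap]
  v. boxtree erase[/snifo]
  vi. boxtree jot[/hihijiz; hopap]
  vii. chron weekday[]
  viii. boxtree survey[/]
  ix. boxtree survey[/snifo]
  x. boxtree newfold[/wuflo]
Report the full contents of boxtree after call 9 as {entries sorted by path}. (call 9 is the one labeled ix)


Do: chron markday[2298-08-29]
See: 2298-08-29
Do: chron markday[1869-11-23]
See: 1869-11-23
Do: boxtree newfold[/snifo]
See: ok
Do: boxtree jot[/snifo/cudrus; rumo_ap]
See: created
Do: boxtree erase[/snifo]
See: ToolError: not empty
Do: boxtree jot[/hihijiz; hopap]
See: created
Do: chron weekday[]
See: Tuesday
Do: boxtree survey[/]
See: [hihijiz, snifo/, stepres]
Do: boxtree survey[/snifo]
See: [cudrus]
Do: boxtree newfold[/wuflo]
See: ok

Answer: {hihijiz=hopap, snifo/, snifo/cudrus=rumo_ap, stepres=brofliplo}


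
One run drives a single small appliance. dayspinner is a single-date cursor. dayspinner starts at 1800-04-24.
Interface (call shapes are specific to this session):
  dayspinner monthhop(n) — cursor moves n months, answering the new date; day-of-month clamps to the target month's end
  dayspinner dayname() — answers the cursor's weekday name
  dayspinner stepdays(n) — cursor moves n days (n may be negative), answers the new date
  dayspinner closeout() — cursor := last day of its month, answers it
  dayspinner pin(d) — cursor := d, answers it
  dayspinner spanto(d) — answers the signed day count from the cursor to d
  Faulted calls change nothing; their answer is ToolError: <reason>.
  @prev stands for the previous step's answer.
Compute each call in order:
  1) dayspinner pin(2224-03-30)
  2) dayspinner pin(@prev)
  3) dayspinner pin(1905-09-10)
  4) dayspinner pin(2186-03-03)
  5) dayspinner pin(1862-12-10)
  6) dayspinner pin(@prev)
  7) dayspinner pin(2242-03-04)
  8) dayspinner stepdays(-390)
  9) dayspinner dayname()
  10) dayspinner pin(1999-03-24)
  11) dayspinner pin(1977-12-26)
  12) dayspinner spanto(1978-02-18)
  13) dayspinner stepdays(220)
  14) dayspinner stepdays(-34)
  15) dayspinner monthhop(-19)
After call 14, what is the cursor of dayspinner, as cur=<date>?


Answer: cur=1978-06-30

Derivation:
Act: dayspinner pin[d→2224-03-30]
Obs: 2224-03-30
Act: dayspinner pin[d→@prev]
Obs: 2224-03-30
Act: dayspinner pin[d→1905-09-10]
Obs: 1905-09-10
Act: dayspinner pin[d→2186-03-03]
Obs: 2186-03-03
Act: dayspinner pin[d→1862-12-10]
Obs: 1862-12-10
Act: dayspinner pin[d→@prev]
Obs: 1862-12-10
Act: dayspinner pin[d→2242-03-04]
Obs: 2242-03-04
Act: dayspinner stepdays[n→-390]
Obs: 2241-02-07
Act: dayspinner dayname[]
Obs: Sunday
Act: dayspinner pin[d→1999-03-24]
Obs: 1999-03-24
Act: dayspinner pin[d→1977-12-26]
Obs: 1977-12-26
Act: dayspinner spanto[d→1978-02-18]
Obs: 54
Act: dayspinner stepdays[n→220]
Obs: 1978-08-03
Act: dayspinner stepdays[n→-34]
Obs: 1978-06-30
Act: dayspinner monthhop[n→-19]
Obs: 1976-11-30


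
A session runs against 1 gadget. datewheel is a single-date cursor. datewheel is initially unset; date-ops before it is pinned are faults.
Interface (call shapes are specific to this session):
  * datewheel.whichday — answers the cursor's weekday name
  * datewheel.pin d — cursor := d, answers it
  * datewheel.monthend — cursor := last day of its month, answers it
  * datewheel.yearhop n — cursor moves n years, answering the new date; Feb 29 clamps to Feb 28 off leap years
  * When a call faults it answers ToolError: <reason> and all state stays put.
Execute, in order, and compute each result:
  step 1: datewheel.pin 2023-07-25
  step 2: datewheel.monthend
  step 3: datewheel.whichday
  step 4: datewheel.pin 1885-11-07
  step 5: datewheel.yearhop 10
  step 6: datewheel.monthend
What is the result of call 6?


Answer: 1895-11-30

Derivation:
// datewheel.pin(d=2023-07-25) ~> 2023-07-25
// datewheel.monthend() ~> 2023-07-31
// datewheel.whichday() ~> Monday
// datewheel.pin(d=1885-11-07) ~> 1885-11-07
// datewheel.yearhop(n=10) ~> 1895-11-07
// datewheel.monthend() ~> 1895-11-30


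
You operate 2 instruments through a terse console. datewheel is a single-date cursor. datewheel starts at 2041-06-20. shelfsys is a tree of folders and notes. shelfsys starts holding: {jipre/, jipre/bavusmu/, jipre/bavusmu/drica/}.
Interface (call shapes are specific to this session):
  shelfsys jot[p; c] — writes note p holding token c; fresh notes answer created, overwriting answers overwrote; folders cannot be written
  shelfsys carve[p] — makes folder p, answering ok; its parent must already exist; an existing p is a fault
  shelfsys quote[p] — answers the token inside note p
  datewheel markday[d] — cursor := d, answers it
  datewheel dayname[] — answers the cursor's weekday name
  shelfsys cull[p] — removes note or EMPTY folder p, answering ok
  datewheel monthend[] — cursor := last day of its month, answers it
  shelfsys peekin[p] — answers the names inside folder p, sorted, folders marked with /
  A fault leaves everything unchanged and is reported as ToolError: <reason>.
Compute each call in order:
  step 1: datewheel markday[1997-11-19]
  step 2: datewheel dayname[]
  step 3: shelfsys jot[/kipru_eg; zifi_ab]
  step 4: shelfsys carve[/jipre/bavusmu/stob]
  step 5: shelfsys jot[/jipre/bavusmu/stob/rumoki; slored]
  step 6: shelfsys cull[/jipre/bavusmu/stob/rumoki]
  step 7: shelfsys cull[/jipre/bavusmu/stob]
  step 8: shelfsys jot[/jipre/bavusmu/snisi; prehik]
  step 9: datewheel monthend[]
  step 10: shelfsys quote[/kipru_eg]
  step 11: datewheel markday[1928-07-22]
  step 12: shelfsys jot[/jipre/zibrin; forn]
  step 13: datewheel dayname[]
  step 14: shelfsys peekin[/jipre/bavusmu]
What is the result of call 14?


> datewheel markday d: 1997-11-19
[out] 1997-11-19
> datewheel dayname
[out] Wednesday
> shelfsys jot p: /kipru_eg c: zifi_ab
[out] created
> shelfsys carve p: /jipre/bavusmu/stob
[out] ok
> shelfsys jot p: /jipre/bavusmu/stob/rumoki c: slored
[out] created
> shelfsys cull p: /jipre/bavusmu/stob/rumoki
[out] ok
> shelfsys cull p: /jipre/bavusmu/stob
[out] ok
> shelfsys jot p: /jipre/bavusmu/snisi c: prehik
[out] created
> datewheel monthend
[out] 1997-11-30
> shelfsys quote p: /kipru_eg
[out] zifi_ab
> datewheel markday d: 1928-07-22
[out] 1928-07-22
> shelfsys jot p: /jipre/zibrin c: forn
[out] created
> datewheel dayname
[out] Sunday
> shelfsys peekin p: /jipre/bavusmu
[out] [drica/, snisi]

Answer: [drica/, snisi]


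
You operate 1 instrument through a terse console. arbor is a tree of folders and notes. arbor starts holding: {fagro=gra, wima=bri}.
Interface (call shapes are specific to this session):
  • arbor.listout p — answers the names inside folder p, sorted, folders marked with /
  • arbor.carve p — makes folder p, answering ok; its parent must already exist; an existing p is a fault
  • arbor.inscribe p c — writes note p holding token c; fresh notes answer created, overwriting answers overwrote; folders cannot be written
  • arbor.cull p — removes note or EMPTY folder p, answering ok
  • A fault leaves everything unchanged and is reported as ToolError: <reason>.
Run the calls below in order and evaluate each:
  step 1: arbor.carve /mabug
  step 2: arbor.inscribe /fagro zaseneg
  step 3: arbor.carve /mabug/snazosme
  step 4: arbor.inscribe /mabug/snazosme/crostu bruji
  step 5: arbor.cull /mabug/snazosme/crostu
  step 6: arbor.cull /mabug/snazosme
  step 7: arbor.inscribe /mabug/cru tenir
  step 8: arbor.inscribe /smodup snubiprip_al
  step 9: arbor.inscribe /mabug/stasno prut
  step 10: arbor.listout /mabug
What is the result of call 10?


·→ arbor.carve(p→/mabug)
·← ok
·→ arbor.inscribe(p→/fagro, c→zaseneg)
·← overwrote
·→ arbor.carve(p→/mabug/snazosme)
·← ok
·→ arbor.inscribe(p→/mabug/snazosme/crostu, c→bruji)
·← created
·→ arbor.cull(p→/mabug/snazosme/crostu)
·← ok
·→ arbor.cull(p→/mabug/snazosme)
·← ok
·→ arbor.inscribe(p→/mabug/cru, c→tenir)
·← created
·→ arbor.inscribe(p→/smodup, c→snubiprip_al)
·← created
·→ arbor.inscribe(p→/mabug/stasno, c→prut)
·← created
·→ arbor.listout(p→/mabug)
·← [cru, stasno]

Answer: [cru, stasno]


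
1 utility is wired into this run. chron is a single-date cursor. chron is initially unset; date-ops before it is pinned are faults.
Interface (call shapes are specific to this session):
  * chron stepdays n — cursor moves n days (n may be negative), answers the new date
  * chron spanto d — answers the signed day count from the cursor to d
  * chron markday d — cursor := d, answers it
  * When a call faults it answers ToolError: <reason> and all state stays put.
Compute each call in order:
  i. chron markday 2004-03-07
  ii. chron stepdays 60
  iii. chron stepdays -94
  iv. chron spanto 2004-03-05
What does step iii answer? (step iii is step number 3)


Answer: 2004-02-02

Derivation:
I try chron markday(d='2004-03-07'), and see 2004-03-07.
Now I run chron stepdays(n='60'), — result: 2004-05-06.
I try chron stepdays(n='-94'), and get 2004-02-02.
Now I run chron spanto(d='2004-03-05'), and observe 32.


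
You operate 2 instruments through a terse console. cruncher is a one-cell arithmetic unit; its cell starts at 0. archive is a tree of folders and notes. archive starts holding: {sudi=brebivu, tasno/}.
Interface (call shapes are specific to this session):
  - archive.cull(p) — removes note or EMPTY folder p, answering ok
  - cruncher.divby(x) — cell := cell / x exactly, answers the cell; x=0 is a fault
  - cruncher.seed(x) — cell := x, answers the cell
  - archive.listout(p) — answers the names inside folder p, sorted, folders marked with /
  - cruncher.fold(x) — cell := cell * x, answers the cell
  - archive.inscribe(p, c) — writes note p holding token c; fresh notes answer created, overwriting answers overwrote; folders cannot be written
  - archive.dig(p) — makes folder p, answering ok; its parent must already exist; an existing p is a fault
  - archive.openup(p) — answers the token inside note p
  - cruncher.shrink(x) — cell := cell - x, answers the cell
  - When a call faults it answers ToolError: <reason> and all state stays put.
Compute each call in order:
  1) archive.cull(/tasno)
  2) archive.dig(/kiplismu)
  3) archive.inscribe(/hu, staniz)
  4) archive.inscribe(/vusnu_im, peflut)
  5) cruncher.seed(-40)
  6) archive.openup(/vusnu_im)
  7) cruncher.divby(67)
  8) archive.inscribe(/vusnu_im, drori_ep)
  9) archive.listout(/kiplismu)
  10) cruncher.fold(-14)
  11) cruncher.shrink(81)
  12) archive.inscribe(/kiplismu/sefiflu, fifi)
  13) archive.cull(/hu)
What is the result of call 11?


→ archive.cull(/tasno)
← ok
→ archive.dig(/kiplismu)
← ok
→ archive.inscribe(/hu, staniz)
← created
→ archive.inscribe(/vusnu_im, peflut)
← created
→ cruncher.seed(-40)
← -40
→ archive.openup(/vusnu_im)
← peflut
→ cruncher.divby(67)
← -40/67
→ archive.inscribe(/vusnu_im, drori_ep)
← overwrote
→ archive.listout(/kiplismu)
← []
→ cruncher.fold(-14)
← 560/67
→ cruncher.shrink(81)
← -4867/67
→ archive.inscribe(/kiplismu/sefiflu, fifi)
← created
→ archive.cull(/hu)
← ok

Answer: -4867/67


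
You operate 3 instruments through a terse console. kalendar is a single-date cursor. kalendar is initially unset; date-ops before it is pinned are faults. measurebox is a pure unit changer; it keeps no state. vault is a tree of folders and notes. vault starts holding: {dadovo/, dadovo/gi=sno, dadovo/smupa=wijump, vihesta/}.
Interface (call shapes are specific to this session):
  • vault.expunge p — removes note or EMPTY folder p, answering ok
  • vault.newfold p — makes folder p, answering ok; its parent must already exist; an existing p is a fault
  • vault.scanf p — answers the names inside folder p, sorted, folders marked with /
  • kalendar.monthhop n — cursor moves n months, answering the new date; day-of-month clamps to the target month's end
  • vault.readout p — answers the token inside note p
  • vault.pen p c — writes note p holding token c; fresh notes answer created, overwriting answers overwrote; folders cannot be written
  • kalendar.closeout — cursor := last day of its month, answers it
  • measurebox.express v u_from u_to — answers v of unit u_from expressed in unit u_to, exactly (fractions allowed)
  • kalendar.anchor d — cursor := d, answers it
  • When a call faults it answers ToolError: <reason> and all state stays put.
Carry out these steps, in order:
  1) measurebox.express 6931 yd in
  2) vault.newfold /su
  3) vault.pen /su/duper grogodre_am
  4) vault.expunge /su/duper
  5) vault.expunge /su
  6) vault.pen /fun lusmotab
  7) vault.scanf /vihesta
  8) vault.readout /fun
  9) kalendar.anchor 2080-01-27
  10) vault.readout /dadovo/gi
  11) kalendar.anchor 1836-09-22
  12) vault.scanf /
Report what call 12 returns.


-> measurebox.express(v=6931, u_from=yd, u_to=in)
<- 249516
-> vault.newfold(p=/su)
<- ok
-> vault.pen(p=/su/duper, c=grogodre_am)
<- created
-> vault.expunge(p=/su/duper)
<- ok
-> vault.expunge(p=/su)
<- ok
-> vault.pen(p=/fun, c=lusmotab)
<- created
-> vault.scanf(p=/vihesta)
<- []
-> vault.readout(p=/fun)
<- lusmotab
-> kalendar.anchor(d=2080-01-27)
<- 2080-01-27
-> vault.readout(p=/dadovo/gi)
<- sno
-> kalendar.anchor(d=1836-09-22)
<- 1836-09-22
-> vault.scanf(p=/)
<- [dadovo/, fun, vihesta/]

Answer: [dadovo/, fun, vihesta/]


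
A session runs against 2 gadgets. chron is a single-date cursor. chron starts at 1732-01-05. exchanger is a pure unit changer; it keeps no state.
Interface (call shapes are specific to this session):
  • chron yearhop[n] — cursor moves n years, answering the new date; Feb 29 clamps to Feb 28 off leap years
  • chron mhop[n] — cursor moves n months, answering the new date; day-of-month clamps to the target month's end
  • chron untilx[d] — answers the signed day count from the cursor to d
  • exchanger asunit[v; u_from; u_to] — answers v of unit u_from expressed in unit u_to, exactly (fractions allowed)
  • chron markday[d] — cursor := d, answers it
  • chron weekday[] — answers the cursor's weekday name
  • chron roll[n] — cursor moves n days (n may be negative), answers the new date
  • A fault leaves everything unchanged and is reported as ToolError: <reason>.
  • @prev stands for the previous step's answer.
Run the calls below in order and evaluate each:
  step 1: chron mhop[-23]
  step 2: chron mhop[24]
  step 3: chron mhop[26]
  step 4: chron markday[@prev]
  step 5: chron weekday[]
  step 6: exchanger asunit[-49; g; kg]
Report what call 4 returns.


Answer: 1734-04-05

Derivation:
Step: chron mhop[n→-23]
Result: 1730-02-05
Step: chron mhop[n→24]
Result: 1732-02-05
Step: chron mhop[n→26]
Result: 1734-04-05
Step: chron markday[d→@prev]
Result: 1734-04-05
Step: chron weekday[]
Result: Monday
Step: exchanger asunit[v→-49; u_from→g; u_to→kg]
Result: -49/1000


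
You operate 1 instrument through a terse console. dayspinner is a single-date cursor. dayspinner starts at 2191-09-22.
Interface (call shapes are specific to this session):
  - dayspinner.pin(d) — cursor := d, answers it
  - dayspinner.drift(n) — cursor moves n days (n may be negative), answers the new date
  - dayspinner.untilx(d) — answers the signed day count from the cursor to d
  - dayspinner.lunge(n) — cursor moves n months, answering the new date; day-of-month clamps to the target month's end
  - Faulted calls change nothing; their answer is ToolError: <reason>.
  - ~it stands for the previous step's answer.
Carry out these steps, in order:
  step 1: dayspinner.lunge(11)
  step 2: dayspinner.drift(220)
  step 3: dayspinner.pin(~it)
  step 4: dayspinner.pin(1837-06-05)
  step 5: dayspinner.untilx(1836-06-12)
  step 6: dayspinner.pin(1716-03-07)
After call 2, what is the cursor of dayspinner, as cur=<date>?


Answer: cur=2193-03-30

Derivation:
> lunge n: 11
= 2192-08-22
> drift n: 220
= 2193-03-30
> pin d: ~it
= 2193-03-30
> pin d: 1837-06-05
= 1837-06-05
> untilx d: 1836-06-12
= -358
> pin d: 1716-03-07
= 1716-03-07


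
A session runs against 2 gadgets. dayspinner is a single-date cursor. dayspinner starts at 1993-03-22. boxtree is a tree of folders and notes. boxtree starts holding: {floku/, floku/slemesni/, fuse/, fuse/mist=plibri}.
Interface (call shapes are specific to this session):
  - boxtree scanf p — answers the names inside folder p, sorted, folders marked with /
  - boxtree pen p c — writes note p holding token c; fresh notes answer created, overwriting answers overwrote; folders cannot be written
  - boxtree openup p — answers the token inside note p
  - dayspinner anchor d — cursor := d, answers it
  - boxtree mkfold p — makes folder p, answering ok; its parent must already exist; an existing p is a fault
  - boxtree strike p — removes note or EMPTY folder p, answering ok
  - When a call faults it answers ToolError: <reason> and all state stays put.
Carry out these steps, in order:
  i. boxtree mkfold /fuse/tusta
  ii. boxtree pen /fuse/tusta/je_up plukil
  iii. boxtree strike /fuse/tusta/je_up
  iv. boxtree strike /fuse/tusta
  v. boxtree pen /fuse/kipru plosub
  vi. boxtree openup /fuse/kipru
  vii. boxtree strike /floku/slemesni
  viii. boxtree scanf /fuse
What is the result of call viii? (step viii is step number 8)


Answer: [kipru, mist]

Derivation:
# boxtree mkfold(p='/fuse/tusta') ~> ok
# boxtree pen(p='/fuse/tusta/je_up', c='plukil') ~> created
# boxtree strike(p='/fuse/tusta/je_up') ~> ok
# boxtree strike(p='/fuse/tusta') ~> ok
# boxtree pen(p='/fuse/kipru', c='plosub') ~> created
# boxtree openup(p='/fuse/kipru') ~> plosub
# boxtree strike(p='/floku/slemesni') ~> ok
# boxtree scanf(p='/fuse') ~> [kipru, mist]


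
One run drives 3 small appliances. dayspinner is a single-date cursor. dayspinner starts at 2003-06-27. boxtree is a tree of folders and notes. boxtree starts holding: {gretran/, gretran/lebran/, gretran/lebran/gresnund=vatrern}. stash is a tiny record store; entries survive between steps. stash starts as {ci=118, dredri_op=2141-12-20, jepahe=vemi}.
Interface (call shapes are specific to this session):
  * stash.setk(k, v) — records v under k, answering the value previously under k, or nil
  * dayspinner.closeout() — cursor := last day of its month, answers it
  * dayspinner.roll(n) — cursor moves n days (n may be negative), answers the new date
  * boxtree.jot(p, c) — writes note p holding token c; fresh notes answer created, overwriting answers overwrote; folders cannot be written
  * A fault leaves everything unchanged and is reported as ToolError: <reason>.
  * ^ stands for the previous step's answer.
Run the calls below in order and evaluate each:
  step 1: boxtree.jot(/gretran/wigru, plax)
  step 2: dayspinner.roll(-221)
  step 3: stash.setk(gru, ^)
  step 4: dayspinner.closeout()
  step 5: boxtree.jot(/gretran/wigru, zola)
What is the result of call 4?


Calling jot(p='/gretran/wigru', c='plax'), which returns created.
I call roll(n='-221'), which returns 2002-11-18.
Next I call setk(k='gru', v='^'), yielding nil.
Then closeout(): 2002-11-30.
I try jot(p='/gretran/wigru', c='zola'), → overwrote.

Answer: 2002-11-30


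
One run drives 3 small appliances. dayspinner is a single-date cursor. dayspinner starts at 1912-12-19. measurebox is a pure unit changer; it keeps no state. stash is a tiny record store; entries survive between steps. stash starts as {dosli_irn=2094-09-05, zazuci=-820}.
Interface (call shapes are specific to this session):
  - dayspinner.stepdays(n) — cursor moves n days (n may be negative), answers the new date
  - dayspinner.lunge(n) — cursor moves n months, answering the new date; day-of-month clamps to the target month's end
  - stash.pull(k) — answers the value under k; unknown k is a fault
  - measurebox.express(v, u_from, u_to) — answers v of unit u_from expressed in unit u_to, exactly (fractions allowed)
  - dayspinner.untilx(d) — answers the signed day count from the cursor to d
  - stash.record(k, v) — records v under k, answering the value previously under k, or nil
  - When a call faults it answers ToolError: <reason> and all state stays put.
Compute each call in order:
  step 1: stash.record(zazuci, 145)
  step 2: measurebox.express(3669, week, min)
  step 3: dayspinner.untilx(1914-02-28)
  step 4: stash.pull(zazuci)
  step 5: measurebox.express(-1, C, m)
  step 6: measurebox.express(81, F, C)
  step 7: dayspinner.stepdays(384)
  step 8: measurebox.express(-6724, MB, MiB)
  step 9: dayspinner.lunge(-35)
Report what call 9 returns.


% stash.record zazuci 145
= -820
% measurebox.express 3669 week min
= 36983520
% dayspinner.untilx 1914-02-28
= 436
% stash.pull zazuci
= 145
% measurebox.express -1 C m
= ToolError: incompatible units
% measurebox.express 81 F C
= 245/9
% dayspinner.stepdays 384
= 1914-01-07
% measurebox.express -6724 MB MiB
= -26265625/4096
% dayspinner.lunge -35
= 1911-02-07

Answer: 1911-02-07


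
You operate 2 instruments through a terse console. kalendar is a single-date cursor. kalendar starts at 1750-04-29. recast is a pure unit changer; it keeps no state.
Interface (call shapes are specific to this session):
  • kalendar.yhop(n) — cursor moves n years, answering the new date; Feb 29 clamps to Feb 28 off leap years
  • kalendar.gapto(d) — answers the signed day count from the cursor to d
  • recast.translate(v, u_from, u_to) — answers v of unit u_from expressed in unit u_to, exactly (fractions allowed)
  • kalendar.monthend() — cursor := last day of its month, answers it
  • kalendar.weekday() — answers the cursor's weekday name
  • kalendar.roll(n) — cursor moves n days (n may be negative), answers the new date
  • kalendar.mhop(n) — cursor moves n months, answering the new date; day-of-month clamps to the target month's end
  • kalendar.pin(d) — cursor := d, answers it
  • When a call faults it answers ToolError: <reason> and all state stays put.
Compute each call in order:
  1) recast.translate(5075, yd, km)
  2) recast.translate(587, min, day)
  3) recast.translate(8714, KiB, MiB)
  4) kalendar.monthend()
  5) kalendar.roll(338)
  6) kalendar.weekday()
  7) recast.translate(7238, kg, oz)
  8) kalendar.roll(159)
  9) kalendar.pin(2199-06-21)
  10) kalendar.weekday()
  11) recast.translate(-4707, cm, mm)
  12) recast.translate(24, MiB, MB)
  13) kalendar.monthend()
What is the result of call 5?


Answer: 1751-04-03

Derivation:
>>> translate v: 5075 u_from: yd u_to: km
  232029/50000
>>> translate v: 587 u_from: min u_to: day
  587/1440
>>> translate v: 8714 u_from: KiB u_to: MiB
  4357/512
>>> monthend
  1750-04-30
>>> roll n: 338
  1751-04-03
>>> weekday
  Saturday
>>> translate v: 7238 u_from: kg u_to: oz
  150400000000/589081
>>> roll n: 159
  1751-09-09
>>> pin d: 2199-06-21
  2199-06-21
>>> weekday
  Friday
>>> translate v: -4707 u_from: cm u_to: mm
  -47070
>>> translate v: 24 u_from: MiB u_to: MB
  393216/15625
>>> monthend
  2199-06-30


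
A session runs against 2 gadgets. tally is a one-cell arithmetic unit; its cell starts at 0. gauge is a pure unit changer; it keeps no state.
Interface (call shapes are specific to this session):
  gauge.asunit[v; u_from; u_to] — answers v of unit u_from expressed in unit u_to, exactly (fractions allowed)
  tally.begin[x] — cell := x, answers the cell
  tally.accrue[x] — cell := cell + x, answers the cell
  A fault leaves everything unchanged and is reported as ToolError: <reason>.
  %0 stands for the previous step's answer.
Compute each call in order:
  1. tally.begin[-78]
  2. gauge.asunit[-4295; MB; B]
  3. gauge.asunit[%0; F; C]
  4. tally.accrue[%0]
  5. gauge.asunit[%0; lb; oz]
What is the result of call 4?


Answer: -21475000862/9

Derivation:
[in] begin x: -78
  -78
[in] asunit v: -4295 u_from: MB u_to: B
  -4295000000
[in] asunit v: %0 u_from: F u_to: C
  -21475000160/9
[in] accrue x: %0
  -21475000862/9
[in] asunit v: %0 u_from: lb u_to: oz
  -343600013792/9


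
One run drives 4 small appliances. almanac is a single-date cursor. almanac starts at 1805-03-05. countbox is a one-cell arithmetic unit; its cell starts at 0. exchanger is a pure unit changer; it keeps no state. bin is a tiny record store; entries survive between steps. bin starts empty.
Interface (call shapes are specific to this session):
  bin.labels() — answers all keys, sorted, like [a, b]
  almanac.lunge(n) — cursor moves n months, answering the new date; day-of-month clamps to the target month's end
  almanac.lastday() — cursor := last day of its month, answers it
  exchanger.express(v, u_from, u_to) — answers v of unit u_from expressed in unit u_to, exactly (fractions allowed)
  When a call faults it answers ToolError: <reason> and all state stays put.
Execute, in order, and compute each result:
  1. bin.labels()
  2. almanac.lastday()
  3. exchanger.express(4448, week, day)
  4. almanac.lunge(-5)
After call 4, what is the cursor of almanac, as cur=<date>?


Answer: cur=1804-10-31

Derivation:
# 1. labels() => []
# 2. lastday() => 1805-03-31
# 3. express(v=4448, u_from=week, u_to=day) => 31136
# 4. lunge(n=-5) => 1804-10-31


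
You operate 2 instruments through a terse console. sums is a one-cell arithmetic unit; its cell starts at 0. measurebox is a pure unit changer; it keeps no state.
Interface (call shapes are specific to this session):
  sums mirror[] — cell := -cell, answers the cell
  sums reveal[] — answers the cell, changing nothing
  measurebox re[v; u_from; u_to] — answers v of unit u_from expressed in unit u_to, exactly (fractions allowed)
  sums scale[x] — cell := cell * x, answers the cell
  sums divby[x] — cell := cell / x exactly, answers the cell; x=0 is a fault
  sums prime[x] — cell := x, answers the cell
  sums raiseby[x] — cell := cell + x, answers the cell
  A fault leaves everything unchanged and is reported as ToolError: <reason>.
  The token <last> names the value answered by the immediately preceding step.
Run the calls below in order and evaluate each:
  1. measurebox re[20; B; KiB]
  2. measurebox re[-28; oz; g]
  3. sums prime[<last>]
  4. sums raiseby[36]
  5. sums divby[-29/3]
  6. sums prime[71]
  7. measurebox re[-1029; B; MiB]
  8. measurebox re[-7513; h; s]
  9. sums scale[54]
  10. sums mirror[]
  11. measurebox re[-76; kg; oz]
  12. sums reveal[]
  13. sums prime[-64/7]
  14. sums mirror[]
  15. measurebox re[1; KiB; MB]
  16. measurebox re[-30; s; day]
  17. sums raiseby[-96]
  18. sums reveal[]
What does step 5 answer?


[in] measurebox re v→20 u_from→B u_to→KiB
:: 5/256
[in] measurebox re v→-28 u_from→oz u_to→g
:: -317514659/400000
[in] sums prime x→<last>
:: -317514659/400000
[in] sums raiseby x→36
:: -303114659/400000
[in] sums divby x→-29/3
:: 909343977/11600000
[in] sums prime x→71
:: 71
[in] measurebox re v→-1029 u_from→B u_to→MiB
:: -1029/1048576
[in] measurebox re v→-7513 u_from→h u_to→s
:: -27046800
[in] sums scale x→54
:: 3834
[in] sums mirror
:: -3834
[in] measurebox re v→-76 u_from→kg u_to→oz
:: -121600000000/45359237
[in] sums reveal
:: -3834
[in] sums prime x→-64/7
:: -64/7
[in] sums mirror
:: 64/7
[in] measurebox re v→1 u_from→KiB u_to→MB
:: 16/15625
[in] measurebox re v→-30 u_from→s u_to→day
:: -1/2880
[in] sums raiseby x→-96
:: -608/7
[in] sums reveal
:: -608/7

Answer: 909343977/11600000


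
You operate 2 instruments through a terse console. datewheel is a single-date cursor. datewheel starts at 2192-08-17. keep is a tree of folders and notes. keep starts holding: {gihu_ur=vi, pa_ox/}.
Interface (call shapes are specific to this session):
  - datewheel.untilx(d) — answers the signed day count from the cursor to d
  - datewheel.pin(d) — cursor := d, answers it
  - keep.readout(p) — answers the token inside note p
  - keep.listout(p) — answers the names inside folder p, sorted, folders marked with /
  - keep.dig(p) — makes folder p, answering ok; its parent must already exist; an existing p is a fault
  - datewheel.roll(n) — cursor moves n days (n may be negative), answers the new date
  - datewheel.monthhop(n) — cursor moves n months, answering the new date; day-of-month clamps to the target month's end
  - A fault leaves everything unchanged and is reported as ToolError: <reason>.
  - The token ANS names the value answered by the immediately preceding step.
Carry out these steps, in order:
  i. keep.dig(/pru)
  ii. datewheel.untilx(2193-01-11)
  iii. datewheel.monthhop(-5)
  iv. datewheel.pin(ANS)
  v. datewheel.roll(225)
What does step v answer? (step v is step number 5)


$ keep.dig p=/pru
[out] ok
$ datewheel.untilx d=2193-01-11
[out] 147
$ datewheel.monthhop n=-5
[out] 2192-03-17
$ datewheel.pin d=ANS
[out] 2192-03-17
$ datewheel.roll n=225
[out] 2192-10-28

Answer: 2192-10-28


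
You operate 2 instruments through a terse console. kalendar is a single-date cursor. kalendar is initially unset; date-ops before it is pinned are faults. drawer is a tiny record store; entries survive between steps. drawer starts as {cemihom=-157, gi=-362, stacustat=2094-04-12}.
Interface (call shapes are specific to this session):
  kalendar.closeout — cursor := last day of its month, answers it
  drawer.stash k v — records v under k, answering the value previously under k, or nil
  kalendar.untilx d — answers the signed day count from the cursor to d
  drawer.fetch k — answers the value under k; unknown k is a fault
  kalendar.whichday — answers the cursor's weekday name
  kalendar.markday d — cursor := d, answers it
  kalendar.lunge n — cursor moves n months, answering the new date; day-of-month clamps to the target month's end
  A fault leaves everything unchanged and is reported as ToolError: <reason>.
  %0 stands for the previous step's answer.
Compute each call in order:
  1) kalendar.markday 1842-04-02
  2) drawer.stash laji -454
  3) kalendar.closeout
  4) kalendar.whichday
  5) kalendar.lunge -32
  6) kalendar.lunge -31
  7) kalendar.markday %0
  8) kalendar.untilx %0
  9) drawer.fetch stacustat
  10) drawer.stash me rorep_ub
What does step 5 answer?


Answer: 1839-08-30

Derivation:
Do: kalendar.markday[d: 1842-04-02]
See: 1842-04-02
Do: drawer.stash[k: laji; v: -454]
See: nil
Do: kalendar.closeout[]
See: 1842-04-30
Do: kalendar.whichday[]
See: Saturday
Do: kalendar.lunge[n: -32]
See: 1839-08-30
Do: kalendar.lunge[n: -31]
See: 1837-01-30
Do: kalendar.markday[d: %0]
See: 1837-01-30
Do: kalendar.untilx[d: %0]
See: 0
Do: drawer.fetch[k: stacustat]
See: 2094-04-12
Do: drawer.stash[k: me; v: rorep_ub]
See: nil


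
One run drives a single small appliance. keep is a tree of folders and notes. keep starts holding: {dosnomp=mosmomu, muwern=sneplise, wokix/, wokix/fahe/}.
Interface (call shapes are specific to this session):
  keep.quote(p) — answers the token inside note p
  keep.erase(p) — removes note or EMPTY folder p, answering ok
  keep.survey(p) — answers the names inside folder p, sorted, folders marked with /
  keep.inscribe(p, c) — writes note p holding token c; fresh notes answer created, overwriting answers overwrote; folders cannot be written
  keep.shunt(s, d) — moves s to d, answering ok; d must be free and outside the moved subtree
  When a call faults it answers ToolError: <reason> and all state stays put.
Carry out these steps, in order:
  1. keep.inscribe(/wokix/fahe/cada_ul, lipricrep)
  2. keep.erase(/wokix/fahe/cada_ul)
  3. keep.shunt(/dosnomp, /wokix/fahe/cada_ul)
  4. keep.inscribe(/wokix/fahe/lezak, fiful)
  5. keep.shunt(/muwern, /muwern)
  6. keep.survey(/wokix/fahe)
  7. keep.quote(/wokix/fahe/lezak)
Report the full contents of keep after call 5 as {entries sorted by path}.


Answer: {muwern=sneplise, wokix/, wokix/fahe/, wokix/fahe/cada_ul=mosmomu, wokix/fahe/lezak=fiful}

Derivation:
Act: inscribe[p: /wokix/fahe/cada_ul; c: lipricrep]
Obs: created
Act: erase[p: /wokix/fahe/cada_ul]
Obs: ok
Act: shunt[s: /dosnomp; d: /wokix/fahe/cada_ul]
Obs: ok
Act: inscribe[p: /wokix/fahe/lezak; c: fiful]
Obs: created
Act: shunt[s: /muwern; d: /muwern]
Obs: ToolError: exists
Act: survey[p: /wokix/fahe]
Obs: [cada_ul, lezak]
Act: quote[p: /wokix/fahe/lezak]
Obs: fiful
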